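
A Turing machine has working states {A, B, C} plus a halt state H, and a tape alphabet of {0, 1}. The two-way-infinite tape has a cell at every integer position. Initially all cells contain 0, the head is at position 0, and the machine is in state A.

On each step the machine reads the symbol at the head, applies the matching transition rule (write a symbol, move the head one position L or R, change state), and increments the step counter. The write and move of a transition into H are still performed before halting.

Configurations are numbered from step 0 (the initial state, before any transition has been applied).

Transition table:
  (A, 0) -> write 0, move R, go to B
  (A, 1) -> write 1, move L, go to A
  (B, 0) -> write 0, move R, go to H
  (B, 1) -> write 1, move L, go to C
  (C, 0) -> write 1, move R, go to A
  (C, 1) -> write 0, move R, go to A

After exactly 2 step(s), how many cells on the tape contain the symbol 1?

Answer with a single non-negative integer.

Step 1: in state A at pos 0, read 0 -> (A,0)->write 0,move R,goto B. Now: state=B, head=1, tape[-1..2]=0000 (head:   ^)
Step 2: in state B at pos 1, read 0 -> (B,0)->write 0,move R,goto H. Now: state=H, head=2, tape[-1..3]=00000 (head:    ^)
No cell contains 1 after step 2 -> 0 cell(s)

Answer: 0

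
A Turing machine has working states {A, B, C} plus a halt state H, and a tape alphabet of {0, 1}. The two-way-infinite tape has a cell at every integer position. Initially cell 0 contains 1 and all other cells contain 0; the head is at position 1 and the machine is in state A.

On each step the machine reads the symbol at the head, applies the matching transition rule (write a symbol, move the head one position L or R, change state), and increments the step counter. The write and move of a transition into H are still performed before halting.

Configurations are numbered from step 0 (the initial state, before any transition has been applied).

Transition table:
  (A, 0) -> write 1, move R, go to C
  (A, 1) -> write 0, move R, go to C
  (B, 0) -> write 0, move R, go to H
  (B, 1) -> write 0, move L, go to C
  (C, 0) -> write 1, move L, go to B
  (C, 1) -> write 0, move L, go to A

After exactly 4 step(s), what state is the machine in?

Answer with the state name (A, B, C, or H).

Answer: A

Derivation:
Step 1: in state A at pos 1, read 0 -> (A,0)->write 1,move R,goto C. Now: state=C, head=2, tape[-1..3]=01100 (head:    ^)
Step 2: in state C at pos 2, read 0 -> (C,0)->write 1,move L,goto B. Now: state=B, head=1, tape[-1..3]=01110 (head:   ^)
Step 3: in state B at pos 1, read 1 -> (B,1)->write 0,move L,goto C. Now: state=C, head=0, tape[-1..3]=01010 (head:  ^)
Step 4: in state C at pos 0, read 1 -> (C,1)->write 0,move L,goto A. Now: state=A, head=-1, tape[-2..3]=000010 (head:  ^)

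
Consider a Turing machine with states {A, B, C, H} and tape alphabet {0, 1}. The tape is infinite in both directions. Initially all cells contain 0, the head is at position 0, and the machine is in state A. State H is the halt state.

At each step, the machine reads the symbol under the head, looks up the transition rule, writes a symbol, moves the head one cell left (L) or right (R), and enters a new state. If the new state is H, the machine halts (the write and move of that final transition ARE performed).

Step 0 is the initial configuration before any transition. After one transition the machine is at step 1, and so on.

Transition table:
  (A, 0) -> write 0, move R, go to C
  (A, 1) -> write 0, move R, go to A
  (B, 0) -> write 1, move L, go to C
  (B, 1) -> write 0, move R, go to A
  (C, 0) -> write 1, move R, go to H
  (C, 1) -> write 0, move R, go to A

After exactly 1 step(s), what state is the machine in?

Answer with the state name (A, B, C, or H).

Step 1: in state A at pos 0, read 0 -> (A,0)->write 0,move R,goto C. Now: state=C, head=1, tape[-1..2]=0000 (head:   ^)

Answer: C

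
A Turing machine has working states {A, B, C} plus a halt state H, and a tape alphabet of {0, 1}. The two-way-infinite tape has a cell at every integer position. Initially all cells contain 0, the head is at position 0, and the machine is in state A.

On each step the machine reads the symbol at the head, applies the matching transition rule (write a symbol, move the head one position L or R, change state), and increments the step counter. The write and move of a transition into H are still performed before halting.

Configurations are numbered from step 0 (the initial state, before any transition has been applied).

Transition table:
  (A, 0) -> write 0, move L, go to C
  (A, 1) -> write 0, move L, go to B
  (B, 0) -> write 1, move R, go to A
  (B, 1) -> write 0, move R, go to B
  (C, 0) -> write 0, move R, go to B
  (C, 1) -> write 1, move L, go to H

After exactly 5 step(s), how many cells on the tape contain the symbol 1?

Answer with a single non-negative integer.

Answer: 1

Derivation:
Step 1: in state A at pos 0, read 0 -> (A,0)->write 0,move L,goto C. Now: state=C, head=-1, tape[-2..1]=0000 (head:  ^)
Step 2: in state C at pos -1, read 0 -> (C,0)->write 0,move R,goto B. Now: state=B, head=0, tape[-2..1]=0000 (head:   ^)
Step 3: in state B at pos 0, read 0 -> (B,0)->write 1,move R,goto A. Now: state=A, head=1, tape[-2..2]=00100 (head:    ^)
Step 4: in state A at pos 1, read 0 -> (A,0)->write 0,move L,goto C. Now: state=C, head=0, tape[-2..2]=00100 (head:   ^)
Step 5: in state C at pos 0, read 1 -> (C,1)->write 1,move L,goto H. Now: state=H, head=-1, tape[-2..2]=00100 (head:  ^)
Cells containing 1 after step 5: {0} -> 1 cell(s)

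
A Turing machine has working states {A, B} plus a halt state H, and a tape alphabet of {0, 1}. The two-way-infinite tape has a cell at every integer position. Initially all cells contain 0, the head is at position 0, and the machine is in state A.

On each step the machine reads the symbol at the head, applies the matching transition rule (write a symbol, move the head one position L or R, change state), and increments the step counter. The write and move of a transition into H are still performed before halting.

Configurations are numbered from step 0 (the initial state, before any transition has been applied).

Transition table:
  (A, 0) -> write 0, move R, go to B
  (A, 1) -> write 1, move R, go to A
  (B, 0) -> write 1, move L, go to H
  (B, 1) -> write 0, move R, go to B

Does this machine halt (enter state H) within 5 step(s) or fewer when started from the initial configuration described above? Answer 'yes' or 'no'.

Step 1: in state A at pos 0, read 0 -> (A,0)->write 0,move R,goto B. Now: state=B, head=1, tape[-1..2]=0000 (head:   ^)
Step 2: in state B at pos 1, read 0 -> (B,0)->write 1,move L,goto H. Now: state=H, head=0, tape[-1..2]=0010 (head:  ^)
State H reached at step 2; 2 <= 5 -> yes

Answer: yes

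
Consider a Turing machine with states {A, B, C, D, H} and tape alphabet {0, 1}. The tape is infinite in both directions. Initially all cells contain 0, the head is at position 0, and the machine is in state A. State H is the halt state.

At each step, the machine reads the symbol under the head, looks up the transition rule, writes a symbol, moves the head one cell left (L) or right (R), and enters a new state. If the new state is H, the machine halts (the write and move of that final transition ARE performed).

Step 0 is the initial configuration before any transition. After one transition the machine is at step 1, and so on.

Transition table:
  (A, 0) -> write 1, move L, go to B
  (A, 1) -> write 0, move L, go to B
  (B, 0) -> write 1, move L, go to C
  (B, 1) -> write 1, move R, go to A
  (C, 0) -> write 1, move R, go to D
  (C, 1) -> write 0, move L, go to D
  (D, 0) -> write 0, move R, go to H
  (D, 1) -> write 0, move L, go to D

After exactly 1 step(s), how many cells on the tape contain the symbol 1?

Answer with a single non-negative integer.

Step 1: in state A at pos 0, read 0 -> (A,0)->write 1,move L,goto B. Now: state=B, head=-1, tape[-2..1]=0010 (head:  ^)
Cells containing 1 after step 1: {0} -> 1 cell(s)

Answer: 1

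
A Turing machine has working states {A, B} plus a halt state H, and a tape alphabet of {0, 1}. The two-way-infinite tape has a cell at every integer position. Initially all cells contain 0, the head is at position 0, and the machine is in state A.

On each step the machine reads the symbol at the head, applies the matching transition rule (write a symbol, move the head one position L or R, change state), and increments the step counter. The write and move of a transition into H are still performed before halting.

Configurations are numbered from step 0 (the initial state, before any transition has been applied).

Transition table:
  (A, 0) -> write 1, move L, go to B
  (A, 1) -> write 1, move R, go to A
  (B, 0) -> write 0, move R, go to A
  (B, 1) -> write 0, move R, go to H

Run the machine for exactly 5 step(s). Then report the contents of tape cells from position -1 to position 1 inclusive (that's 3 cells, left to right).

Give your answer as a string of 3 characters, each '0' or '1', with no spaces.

Step 1: in state A at pos 0, read 0 -> (A,0)->write 1,move L,goto B. Now: state=B, head=-1, tape[-2..1]=0010 (head:  ^)
Step 2: in state B at pos -1, read 0 -> (B,0)->write 0,move R,goto A. Now: state=A, head=0, tape[-2..1]=0010 (head:   ^)
Step 3: in state A at pos 0, read 1 -> (A,1)->write 1,move R,goto A. Now: state=A, head=1, tape[-2..2]=00100 (head:    ^)
Step 4: in state A at pos 1, read 0 -> (A,0)->write 1,move L,goto B. Now: state=B, head=0, tape[-2..2]=00110 (head:   ^)
Step 5: in state B at pos 0, read 1 -> (B,1)->write 0,move R,goto H. Now: state=H, head=1, tape[-2..2]=00010 (head:    ^)

Answer: 001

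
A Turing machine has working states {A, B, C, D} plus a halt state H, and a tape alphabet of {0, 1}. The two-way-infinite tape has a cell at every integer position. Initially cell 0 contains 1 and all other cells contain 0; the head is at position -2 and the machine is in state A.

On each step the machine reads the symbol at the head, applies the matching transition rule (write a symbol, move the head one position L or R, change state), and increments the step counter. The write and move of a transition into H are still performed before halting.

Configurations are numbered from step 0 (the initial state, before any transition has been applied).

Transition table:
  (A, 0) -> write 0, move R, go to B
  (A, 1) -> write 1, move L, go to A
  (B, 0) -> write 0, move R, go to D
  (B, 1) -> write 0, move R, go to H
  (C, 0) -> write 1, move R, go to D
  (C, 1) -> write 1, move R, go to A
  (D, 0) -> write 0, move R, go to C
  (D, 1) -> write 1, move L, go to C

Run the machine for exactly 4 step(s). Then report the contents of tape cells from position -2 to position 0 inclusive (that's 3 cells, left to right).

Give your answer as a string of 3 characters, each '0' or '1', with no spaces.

Step 1: in state A at pos -2, read 0 -> (A,0)->write 0,move R,goto B. Now: state=B, head=-1, tape[-3..1]=00010 (head:   ^)
Step 2: in state B at pos -1, read 0 -> (B,0)->write 0,move R,goto D. Now: state=D, head=0, tape[-3..1]=00010 (head:    ^)
Step 3: in state D at pos 0, read 1 -> (D,1)->write 1,move L,goto C. Now: state=C, head=-1, tape[-3..1]=00010 (head:   ^)
Step 4: in state C at pos -1, read 0 -> (C,0)->write 1,move R,goto D. Now: state=D, head=0, tape[-3..1]=00110 (head:    ^)

Answer: 011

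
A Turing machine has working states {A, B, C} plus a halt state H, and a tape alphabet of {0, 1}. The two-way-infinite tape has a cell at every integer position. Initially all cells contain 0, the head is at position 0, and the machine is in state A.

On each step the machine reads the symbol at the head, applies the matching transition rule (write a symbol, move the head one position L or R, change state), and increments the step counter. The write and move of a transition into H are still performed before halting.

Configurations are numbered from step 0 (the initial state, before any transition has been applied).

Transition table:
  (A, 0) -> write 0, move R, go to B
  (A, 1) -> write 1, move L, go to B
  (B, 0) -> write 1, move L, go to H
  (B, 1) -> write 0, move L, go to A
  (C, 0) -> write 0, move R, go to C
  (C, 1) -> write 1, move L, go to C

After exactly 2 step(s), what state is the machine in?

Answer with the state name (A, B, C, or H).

Answer: H

Derivation:
Step 1: in state A at pos 0, read 0 -> (A,0)->write 0,move R,goto B. Now: state=B, head=1, tape[-1..2]=0000 (head:   ^)
Step 2: in state B at pos 1, read 0 -> (B,0)->write 1,move L,goto H. Now: state=H, head=0, tape[-1..2]=0010 (head:  ^)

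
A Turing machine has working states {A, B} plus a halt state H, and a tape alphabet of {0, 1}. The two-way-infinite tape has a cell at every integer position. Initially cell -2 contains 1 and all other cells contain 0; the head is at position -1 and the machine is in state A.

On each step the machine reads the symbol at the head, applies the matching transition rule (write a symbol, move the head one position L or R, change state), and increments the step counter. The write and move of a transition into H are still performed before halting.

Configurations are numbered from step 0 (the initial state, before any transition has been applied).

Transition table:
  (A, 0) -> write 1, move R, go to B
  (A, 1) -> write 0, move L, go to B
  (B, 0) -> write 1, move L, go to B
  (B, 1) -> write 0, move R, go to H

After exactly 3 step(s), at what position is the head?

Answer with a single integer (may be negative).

Step 1: in state A at pos -1, read 0 -> (A,0)->write 1,move R,goto B. Now: state=B, head=0, tape[-3..1]=01100 (head:    ^)
Step 2: in state B at pos 0, read 0 -> (B,0)->write 1,move L,goto B. Now: state=B, head=-1, tape[-3..1]=01110 (head:   ^)
Step 3: in state B at pos -1, read 1 -> (B,1)->write 0,move R,goto H. Now: state=H, head=0, tape[-3..1]=01010 (head:    ^)

Answer: 0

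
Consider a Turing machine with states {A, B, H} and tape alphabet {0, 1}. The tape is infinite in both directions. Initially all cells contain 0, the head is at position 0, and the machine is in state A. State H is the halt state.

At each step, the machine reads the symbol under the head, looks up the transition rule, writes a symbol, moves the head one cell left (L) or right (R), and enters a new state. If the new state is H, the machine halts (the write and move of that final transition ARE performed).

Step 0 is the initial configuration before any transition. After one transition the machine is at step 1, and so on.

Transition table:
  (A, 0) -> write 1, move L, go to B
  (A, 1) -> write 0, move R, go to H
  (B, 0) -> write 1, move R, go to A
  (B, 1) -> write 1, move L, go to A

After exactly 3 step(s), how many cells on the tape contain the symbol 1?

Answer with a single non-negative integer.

Answer: 1

Derivation:
Step 1: in state A at pos 0, read 0 -> (A,0)->write 1,move L,goto B. Now: state=B, head=-1, tape[-2..1]=0010 (head:  ^)
Step 2: in state B at pos -1, read 0 -> (B,0)->write 1,move R,goto A. Now: state=A, head=0, tape[-2..1]=0110 (head:   ^)
Step 3: in state A at pos 0, read 1 -> (A,1)->write 0,move R,goto H. Now: state=H, head=1, tape[-2..2]=01000 (head:    ^)
Cells containing 1 after step 3: {-1} -> 1 cell(s)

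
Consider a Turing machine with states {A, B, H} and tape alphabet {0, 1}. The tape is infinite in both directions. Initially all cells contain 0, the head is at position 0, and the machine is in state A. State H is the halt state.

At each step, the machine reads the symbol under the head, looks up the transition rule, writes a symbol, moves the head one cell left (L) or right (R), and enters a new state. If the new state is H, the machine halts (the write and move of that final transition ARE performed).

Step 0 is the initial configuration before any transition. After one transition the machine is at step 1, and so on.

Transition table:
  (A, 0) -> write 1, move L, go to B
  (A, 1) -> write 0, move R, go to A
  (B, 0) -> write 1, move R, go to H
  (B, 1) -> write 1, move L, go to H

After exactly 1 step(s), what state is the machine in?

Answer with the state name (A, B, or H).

Answer: B

Derivation:
Step 1: in state A at pos 0, read 0 -> (A,0)->write 1,move L,goto B. Now: state=B, head=-1, tape[-2..1]=0010 (head:  ^)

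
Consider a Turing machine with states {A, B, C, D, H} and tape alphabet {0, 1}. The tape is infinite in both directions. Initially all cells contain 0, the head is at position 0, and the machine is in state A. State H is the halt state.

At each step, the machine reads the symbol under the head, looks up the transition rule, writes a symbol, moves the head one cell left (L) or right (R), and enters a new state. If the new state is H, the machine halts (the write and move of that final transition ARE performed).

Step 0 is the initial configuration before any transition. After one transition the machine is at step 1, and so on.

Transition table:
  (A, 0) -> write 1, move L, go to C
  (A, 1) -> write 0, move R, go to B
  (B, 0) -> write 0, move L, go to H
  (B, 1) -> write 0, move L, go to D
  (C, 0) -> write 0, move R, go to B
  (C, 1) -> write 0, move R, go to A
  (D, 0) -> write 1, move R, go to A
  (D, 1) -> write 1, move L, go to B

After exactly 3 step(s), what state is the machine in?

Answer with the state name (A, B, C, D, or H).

Step 1: in state A at pos 0, read 0 -> (A,0)->write 1,move L,goto C. Now: state=C, head=-1, tape[-2..1]=0010 (head:  ^)
Step 2: in state C at pos -1, read 0 -> (C,0)->write 0,move R,goto B. Now: state=B, head=0, tape[-2..1]=0010 (head:   ^)
Step 3: in state B at pos 0, read 1 -> (B,1)->write 0,move L,goto D. Now: state=D, head=-1, tape[-2..1]=0000 (head:  ^)

Answer: D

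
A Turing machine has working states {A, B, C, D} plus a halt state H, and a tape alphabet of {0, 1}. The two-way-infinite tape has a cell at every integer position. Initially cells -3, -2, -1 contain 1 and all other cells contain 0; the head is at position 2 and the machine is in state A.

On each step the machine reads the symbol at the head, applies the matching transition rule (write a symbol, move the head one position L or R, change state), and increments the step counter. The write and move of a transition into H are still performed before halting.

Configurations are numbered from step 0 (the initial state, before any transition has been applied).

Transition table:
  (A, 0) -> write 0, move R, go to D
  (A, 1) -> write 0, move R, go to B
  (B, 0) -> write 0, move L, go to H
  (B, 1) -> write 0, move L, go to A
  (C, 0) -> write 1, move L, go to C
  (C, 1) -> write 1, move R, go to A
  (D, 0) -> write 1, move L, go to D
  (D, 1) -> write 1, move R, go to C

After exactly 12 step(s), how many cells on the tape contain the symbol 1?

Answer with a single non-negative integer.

Answer: 7

Derivation:
Step 1: in state A at pos 2, read 0 -> (A,0)->write 0,move R,goto D. Now: state=D, head=3, tape[-4..4]=011100000 (head:        ^)
Step 2: in state D at pos 3, read 0 -> (D,0)->write 1,move L,goto D. Now: state=D, head=2, tape[-4..4]=011100010 (head:       ^)
Step 3: in state D at pos 2, read 0 -> (D,0)->write 1,move L,goto D. Now: state=D, head=1, tape[-4..4]=011100110 (head:      ^)
Step 4: in state D at pos 1, read 0 -> (D,0)->write 1,move L,goto D. Now: state=D, head=0, tape[-4..4]=011101110 (head:     ^)
Step 5: in state D at pos 0, read 0 -> (D,0)->write 1,move L,goto D. Now: state=D, head=-1, tape[-4..4]=011111110 (head:    ^)
Step 6: in state D at pos -1, read 1 -> (D,1)->write 1,move R,goto C. Now: state=C, head=0, tape[-4..4]=011111110 (head:     ^)
Step 7: in state C at pos 0, read 1 -> (C,1)->write 1,move R,goto A. Now: state=A, head=1, tape[-4..4]=011111110 (head:      ^)
Step 8: in state A at pos 1, read 1 -> (A,1)->write 0,move R,goto B. Now: state=B, head=2, tape[-4..4]=011110110 (head:       ^)
Step 9: in state B at pos 2, read 1 -> (B,1)->write 0,move L,goto A. Now: state=A, head=1, tape[-4..4]=011110010 (head:      ^)
Step 10: in state A at pos 1, read 0 -> (A,0)->write 0,move R,goto D. Now: state=D, head=2, tape[-4..4]=011110010 (head:       ^)
Step 11: in state D at pos 2, read 0 -> (D,0)->write 1,move L,goto D. Now: state=D, head=1, tape[-4..4]=011110110 (head:      ^)
Step 12: in state D at pos 1, read 0 -> (D,0)->write 1,move L,goto D. Now: state=D, head=0, tape[-4..4]=011111110 (head:     ^)
Cells containing 1 after step 12: {-3, -2, -1, 0, 1, 2, 3} -> 7 cell(s)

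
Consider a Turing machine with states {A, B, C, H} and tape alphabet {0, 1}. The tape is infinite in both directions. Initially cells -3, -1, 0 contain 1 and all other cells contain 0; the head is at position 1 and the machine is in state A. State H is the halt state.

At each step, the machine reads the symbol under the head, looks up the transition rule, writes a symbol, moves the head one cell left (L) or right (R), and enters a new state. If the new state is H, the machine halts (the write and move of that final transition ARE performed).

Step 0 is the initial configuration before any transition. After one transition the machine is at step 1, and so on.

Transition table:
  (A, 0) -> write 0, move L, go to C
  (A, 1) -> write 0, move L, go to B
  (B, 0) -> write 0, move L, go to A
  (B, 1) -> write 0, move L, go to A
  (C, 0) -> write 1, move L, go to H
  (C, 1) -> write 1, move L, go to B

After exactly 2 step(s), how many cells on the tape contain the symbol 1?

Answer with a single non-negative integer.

Answer: 3

Derivation:
Step 1: in state A at pos 1, read 0 -> (A,0)->write 0,move L,goto C. Now: state=C, head=0, tape[-4..2]=0101100 (head:     ^)
Step 2: in state C at pos 0, read 1 -> (C,1)->write 1,move L,goto B. Now: state=B, head=-1, tape[-4..2]=0101100 (head:    ^)
Cells containing 1 after step 2: {-3, -1, 0} -> 3 cell(s)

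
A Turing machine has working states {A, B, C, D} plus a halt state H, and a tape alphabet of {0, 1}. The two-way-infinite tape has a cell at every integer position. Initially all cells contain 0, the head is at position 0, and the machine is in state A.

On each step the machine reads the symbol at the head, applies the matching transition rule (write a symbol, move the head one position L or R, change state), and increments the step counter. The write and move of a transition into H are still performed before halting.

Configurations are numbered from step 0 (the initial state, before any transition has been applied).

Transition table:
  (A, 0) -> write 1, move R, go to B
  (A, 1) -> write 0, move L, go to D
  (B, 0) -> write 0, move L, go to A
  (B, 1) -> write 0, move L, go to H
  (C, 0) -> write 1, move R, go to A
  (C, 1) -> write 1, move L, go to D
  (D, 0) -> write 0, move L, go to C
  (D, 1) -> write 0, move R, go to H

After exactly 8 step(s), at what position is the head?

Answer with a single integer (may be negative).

Answer: -2

Derivation:
Step 1: in state A at pos 0, read 0 -> (A,0)->write 1,move R,goto B. Now: state=B, head=1, tape[-1..2]=0100 (head:   ^)
Step 2: in state B at pos 1, read 0 -> (B,0)->write 0,move L,goto A. Now: state=A, head=0, tape[-1..2]=0100 (head:  ^)
Step 3: in state A at pos 0, read 1 -> (A,1)->write 0,move L,goto D. Now: state=D, head=-1, tape[-2..2]=00000 (head:  ^)
Step 4: in state D at pos -1, read 0 -> (D,0)->write 0,move L,goto C. Now: state=C, head=-2, tape[-3..2]=000000 (head:  ^)
Step 5: in state C at pos -2, read 0 -> (C,0)->write 1,move R,goto A. Now: state=A, head=-1, tape[-3..2]=010000 (head:   ^)
Step 6: in state A at pos -1, read 0 -> (A,0)->write 1,move R,goto B. Now: state=B, head=0, tape[-3..2]=011000 (head:    ^)
Step 7: in state B at pos 0, read 0 -> (B,0)->write 0,move L,goto A. Now: state=A, head=-1, tape[-3..2]=011000 (head:   ^)
Step 8: in state A at pos -1, read 1 -> (A,1)->write 0,move L,goto D. Now: state=D, head=-2, tape[-3..2]=010000 (head:  ^)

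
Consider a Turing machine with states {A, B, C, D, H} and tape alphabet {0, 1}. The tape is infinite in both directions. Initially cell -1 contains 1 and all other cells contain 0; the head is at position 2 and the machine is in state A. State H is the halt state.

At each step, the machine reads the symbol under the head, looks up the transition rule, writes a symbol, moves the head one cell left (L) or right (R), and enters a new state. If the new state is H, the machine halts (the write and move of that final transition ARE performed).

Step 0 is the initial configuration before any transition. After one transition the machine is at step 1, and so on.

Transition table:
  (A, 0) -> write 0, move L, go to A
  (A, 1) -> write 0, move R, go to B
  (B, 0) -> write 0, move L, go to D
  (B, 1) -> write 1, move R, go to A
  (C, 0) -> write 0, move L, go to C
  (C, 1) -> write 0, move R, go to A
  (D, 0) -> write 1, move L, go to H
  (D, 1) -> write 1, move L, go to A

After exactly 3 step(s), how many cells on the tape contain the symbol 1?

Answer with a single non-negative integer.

Answer: 1

Derivation:
Step 1: in state A at pos 2, read 0 -> (A,0)->write 0,move L,goto A. Now: state=A, head=1, tape[-2..3]=010000 (head:    ^)
Step 2: in state A at pos 1, read 0 -> (A,0)->write 0,move L,goto A. Now: state=A, head=0, tape[-2..3]=010000 (head:   ^)
Step 3: in state A at pos 0, read 0 -> (A,0)->write 0,move L,goto A. Now: state=A, head=-1, tape[-2..3]=010000 (head:  ^)
Cells containing 1 after step 3: {-1} -> 1 cell(s)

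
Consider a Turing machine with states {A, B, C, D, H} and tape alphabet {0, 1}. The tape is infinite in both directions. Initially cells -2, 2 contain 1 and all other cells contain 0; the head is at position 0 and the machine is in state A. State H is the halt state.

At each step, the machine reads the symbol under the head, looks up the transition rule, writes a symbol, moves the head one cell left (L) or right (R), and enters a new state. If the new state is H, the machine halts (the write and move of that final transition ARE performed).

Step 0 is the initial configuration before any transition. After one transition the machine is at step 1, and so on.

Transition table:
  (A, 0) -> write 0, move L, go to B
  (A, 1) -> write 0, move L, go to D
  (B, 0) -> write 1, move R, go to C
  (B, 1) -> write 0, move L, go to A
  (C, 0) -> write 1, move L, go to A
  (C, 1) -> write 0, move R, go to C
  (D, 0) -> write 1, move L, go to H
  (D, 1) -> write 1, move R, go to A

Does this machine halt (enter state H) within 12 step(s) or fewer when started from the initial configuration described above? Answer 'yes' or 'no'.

Answer: yes

Derivation:
Step 1: in state A at pos 0, read 0 -> (A,0)->write 0,move L,goto B. Now: state=B, head=-1, tape[-3..3]=0100010 (head:   ^)
Step 2: in state B at pos -1, read 0 -> (B,0)->write 1,move R,goto C. Now: state=C, head=0, tape[-3..3]=0110010 (head:    ^)
Step 3: in state C at pos 0, read 0 -> (C,0)->write 1,move L,goto A. Now: state=A, head=-1, tape[-3..3]=0111010 (head:   ^)
Step 4: in state A at pos -1, read 1 -> (A,1)->write 0,move L,goto D. Now: state=D, head=-2, tape[-3..3]=0101010 (head:  ^)
Step 5: in state D at pos -2, read 1 -> (D,1)->write 1,move R,goto A. Now: state=A, head=-1, tape[-3..3]=0101010 (head:   ^)
Step 6: in state A at pos -1, read 0 -> (A,0)->write 0,move L,goto B. Now: state=B, head=-2, tape[-3..3]=0101010 (head:  ^)
Step 7: in state B at pos -2, read 1 -> (B,1)->write 0,move L,goto A. Now: state=A, head=-3, tape[-4..3]=00001010 (head:  ^)
Step 8: in state A at pos -3, read 0 -> (A,0)->write 0,move L,goto B. Now: state=B, head=-4, tape[-5..3]=000001010 (head:  ^)
Step 9: in state B at pos -4, read 0 -> (B,0)->write 1,move R,goto C. Now: state=C, head=-3, tape[-5..3]=010001010 (head:   ^)
Step 10: in state C at pos -3, read 0 -> (C,0)->write 1,move L,goto A. Now: state=A, head=-4, tape[-5..3]=011001010 (head:  ^)
Step 11: in state A at pos -4, read 1 -> (A,1)->write 0,move L,goto D. Now: state=D, head=-5, tape[-6..3]=0001001010 (head:  ^)
Step 12: in state D at pos -5, read 0 -> (D,0)->write 1,move L,goto H. Now: state=H, head=-6, tape[-7..3]=00101001010 (head:  ^)
State H reached at step 12; 12 <= 12 -> yes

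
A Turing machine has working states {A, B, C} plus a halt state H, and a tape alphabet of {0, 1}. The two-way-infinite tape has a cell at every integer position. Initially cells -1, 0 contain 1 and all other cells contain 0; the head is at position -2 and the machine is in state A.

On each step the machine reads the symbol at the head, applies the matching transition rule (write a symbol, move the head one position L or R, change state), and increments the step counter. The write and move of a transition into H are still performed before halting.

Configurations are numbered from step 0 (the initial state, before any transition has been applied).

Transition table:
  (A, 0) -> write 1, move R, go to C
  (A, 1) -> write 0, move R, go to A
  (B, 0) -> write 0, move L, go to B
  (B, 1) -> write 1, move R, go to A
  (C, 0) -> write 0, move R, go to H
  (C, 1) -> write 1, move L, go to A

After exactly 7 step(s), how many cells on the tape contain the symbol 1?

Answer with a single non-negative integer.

Step 1: in state A at pos -2, read 0 -> (A,0)->write 1,move R,goto C. Now: state=C, head=-1, tape[-3..1]=01110 (head:   ^)
Step 2: in state C at pos -1, read 1 -> (C,1)->write 1,move L,goto A. Now: state=A, head=-2, tape[-3..1]=01110 (head:  ^)
Step 3: in state A at pos -2, read 1 -> (A,1)->write 0,move R,goto A. Now: state=A, head=-1, tape[-3..1]=00110 (head:   ^)
Step 4: in state A at pos -1, read 1 -> (A,1)->write 0,move R,goto A. Now: state=A, head=0, tape[-3..1]=00010 (head:    ^)
Step 5: in state A at pos 0, read 1 -> (A,1)->write 0,move R,goto A. Now: state=A, head=1, tape[-3..2]=000000 (head:     ^)
Step 6: in state A at pos 1, read 0 -> (A,0)->write 1,move R,goto C. Now: state=C, head=2, tape[-3..3]=0000100 (head:      ^)
Step 7: in state C at pos 2, read 0 -> (C,0)->write 0,move R,goto H. Now: state=H, head=3, tape[-3..4]=00001000 (head:       ^)
Cells containing 1 after step 7: {1} -> 1 cell(s)

Answer: 1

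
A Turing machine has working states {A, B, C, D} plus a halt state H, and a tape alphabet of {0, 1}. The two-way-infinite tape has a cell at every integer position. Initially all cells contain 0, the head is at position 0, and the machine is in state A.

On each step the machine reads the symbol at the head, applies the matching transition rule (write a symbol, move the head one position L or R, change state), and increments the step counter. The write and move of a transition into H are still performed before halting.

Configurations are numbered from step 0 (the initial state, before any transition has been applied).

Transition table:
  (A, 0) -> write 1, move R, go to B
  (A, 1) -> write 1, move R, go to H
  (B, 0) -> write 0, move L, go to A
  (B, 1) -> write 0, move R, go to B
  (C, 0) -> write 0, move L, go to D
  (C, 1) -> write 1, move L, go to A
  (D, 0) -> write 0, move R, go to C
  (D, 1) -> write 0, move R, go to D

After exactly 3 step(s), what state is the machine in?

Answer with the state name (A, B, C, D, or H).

Step 1: in state A at pos 0, read 0 -> (A,0)->write 1,move R,goto B. Now: state=B, head=1, tape[-1..2]=0100 (head:   ^)
Step 2: in state B at pos 1, read 0 -> (B,0)->write 0,move L,goto A. Now: state=A, head=0, tape[-1..2]=0100 (head:  ^)
Step 3: in state A at pos 0, read 1 -> (A,1)->write 1,move R,goto H. Now: state=H, head=1, tape[-1..2]=0100 (head:   ^)

Answer: H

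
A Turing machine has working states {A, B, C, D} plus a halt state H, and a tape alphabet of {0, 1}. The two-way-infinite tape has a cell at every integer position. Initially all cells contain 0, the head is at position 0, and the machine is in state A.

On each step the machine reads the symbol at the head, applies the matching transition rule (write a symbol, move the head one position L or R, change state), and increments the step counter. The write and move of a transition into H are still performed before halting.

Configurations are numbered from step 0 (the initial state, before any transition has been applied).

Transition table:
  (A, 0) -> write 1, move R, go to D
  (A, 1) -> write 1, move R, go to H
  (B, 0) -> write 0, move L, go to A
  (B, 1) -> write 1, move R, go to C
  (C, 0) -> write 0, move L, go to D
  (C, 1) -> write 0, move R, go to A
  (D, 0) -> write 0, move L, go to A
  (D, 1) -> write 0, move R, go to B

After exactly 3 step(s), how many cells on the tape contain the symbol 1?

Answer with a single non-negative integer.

Step 1: in state A at pos 0, read 0 -> (A,0)->write 1,move R,goto D. Now: state=D, head=1, tape[-1..2]=0100 (head:   ^)
Step 2: in state D at pos 1, read 0 -> (D,0)->write 0,move L,goto A. Now: state=A, head=0, tape[-1..2]=0100 (head:  ^)
Step 3: in state A at pos 0, read 1 -> (A,1)->write 1,move R,goto H. Now: state=H, head=1, tape[-1..2]=0100 (head:   ^)
Cells containing 1 after step 3: {0} -> 1 cell(s)

Answer: 1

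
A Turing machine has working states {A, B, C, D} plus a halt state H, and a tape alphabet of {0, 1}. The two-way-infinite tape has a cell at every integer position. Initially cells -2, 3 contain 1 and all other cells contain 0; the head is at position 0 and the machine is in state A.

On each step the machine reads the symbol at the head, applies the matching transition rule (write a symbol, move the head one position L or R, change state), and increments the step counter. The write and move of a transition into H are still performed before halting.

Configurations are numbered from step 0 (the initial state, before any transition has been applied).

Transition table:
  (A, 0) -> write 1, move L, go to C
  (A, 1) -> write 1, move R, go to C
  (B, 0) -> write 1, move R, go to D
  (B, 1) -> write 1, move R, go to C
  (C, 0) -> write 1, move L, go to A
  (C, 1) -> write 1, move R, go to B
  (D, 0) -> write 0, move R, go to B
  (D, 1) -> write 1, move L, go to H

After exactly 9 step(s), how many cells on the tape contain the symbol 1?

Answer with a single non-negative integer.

Step 1: in state A at pos 0, read 0 -> (A,0)->write 1,move L,goto C. Now: state=C, head=-1, tape[-3..4]=01010010 (head:   ^)
Step 2: in state C at pos -1, read 0 -> (C,0)->write 1,move L,goto A. Now: state=A, head=-2, tape[-3..4]=01110010 (head:  ^)
Step 3: in state A at pos -2, read 1 -> (A,1)->write 1,move R,goto C. Now: state=C, head=-1, tape[-3..4]=01110010 (head:   ^)
Step 4: in state C at pos -1, read 1 -> (C,1)->write 1,move R,goto B. Now: state=B, head=0, tape[-3..4]=01110010 (head:    ^)
Step 5: in state B at pos 0, read 1 -> (B,1)->write 1,move R,goto C. Now: state=C, head=1, tape[-3..4]=01110010 (head:     ^)
Step 6: in state C at pos 1, read 0 -> (C,0)->write 1,move L,goto A. Now: state=A, head=0, tape[-3..4]=01111010 (head:    ^)
Step 7: in state A at pos 0, read 1 -> (A,1)->write 1,move R,goto C. Now: state=C, head=1, tape[-3..4]=01111010 (head:     ^)
Step 8: in state C at pos 1, read 1 -> (C,1)->write 1,move R,goto B. Now: state=B, head=2, tape[-3..4]=01111010 (head:      ^)
Step 9: in state B at pos 2, read 0 -> (B,0)->write 1,move R,goto D. Now: state=D, head=3, tape[-3..4]=01111110 (head:       ^)
Cells containing 1 after step 9: {-2, -1, 0, 1, 2, 3} -> 6 cell(s)

Answer: 6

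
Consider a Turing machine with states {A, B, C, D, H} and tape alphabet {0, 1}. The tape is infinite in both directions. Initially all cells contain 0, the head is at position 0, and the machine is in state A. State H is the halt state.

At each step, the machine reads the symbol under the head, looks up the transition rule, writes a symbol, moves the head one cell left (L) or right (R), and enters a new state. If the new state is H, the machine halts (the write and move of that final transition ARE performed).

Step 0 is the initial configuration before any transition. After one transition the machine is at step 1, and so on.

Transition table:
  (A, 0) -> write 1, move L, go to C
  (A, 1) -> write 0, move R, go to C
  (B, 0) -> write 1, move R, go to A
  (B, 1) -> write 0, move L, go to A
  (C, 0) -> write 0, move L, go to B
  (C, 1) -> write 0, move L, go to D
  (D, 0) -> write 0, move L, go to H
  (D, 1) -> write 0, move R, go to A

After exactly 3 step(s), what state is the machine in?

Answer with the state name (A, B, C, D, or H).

Step 1: in state A at pos 0, read 0 -> (A,0)->write 1,move L,goto C. Now: state=C, head=-1, tape[-2..1]=0010 (head:  ^)
Step 2: in state C at pos -1, read 0 -> (C,0)->write 0,move L,goto B. Now: state=B, head=-2, tape[-3..1]=00010 (head:  ^)
Step 3: in state B at pos -2, read 0 -> (B,0)->write 1,move R,goto A. Now: state=A, head=-1, tape[-3..1]=01010 (head:   ^)

Answer: A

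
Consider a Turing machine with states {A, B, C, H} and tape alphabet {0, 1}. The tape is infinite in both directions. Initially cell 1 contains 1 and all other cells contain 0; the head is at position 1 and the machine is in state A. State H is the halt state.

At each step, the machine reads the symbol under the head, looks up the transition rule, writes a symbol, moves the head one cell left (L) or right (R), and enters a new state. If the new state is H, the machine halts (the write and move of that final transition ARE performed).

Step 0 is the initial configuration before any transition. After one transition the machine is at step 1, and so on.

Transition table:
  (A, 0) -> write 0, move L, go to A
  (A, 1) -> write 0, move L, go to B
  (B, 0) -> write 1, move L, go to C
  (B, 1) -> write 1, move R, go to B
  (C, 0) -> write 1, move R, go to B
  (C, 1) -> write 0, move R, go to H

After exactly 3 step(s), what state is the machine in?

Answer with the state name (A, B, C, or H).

Step 1: in state A at pos 1, read 1 -> (A,1)->write 0,move L,goto B. Now: state=B, head=0, tape[-1..2]=0000 (head:  ^)
Step 2: in state B at pos 0, read 0 -> (B,0)->write 1,move L,goto C. Now: state=C, head=-1, tape[-2..2]=00100 (head:  ^)
Step 3: in state C at pos -1, read 0 -> (C,0)->write 1,move R,goto B. Now: state=B, head=0, tape[-2..2]=01100 (head:   ^)

Answer: B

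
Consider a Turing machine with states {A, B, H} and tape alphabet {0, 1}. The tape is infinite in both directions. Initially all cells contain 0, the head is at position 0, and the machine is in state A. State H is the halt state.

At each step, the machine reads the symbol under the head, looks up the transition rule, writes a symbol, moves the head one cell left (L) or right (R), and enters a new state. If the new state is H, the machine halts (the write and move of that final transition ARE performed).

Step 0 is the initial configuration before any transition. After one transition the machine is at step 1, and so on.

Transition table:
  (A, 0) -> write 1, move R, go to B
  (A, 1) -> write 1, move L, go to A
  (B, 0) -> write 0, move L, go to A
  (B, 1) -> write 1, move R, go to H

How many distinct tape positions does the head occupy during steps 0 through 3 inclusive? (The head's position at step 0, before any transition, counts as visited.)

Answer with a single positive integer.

Step 1: in state A at pos 0, read 0 -> (A,0)->write 1,move R,goto B. Now: state=B, head=1, tape[-1..2]=0100 (head:   ^)
Step 2: in state B at pos 1, read 0 -> (B,0)->write 0,move L,goto A. Now: state=A, head=0, tape[-1..2]=0100 (head:  ^)
Step 3: in state A at pos 0, read 1 -> (A,1)->write 1,move L,goto A. Now: state=A, head=-1, tape[-2..2]=00100 (head:  ^)
Head positions at steps 0..3: starting at 0, distinct positions visited = {-1, 0, 1} -> 3 position(s)

Answer: 3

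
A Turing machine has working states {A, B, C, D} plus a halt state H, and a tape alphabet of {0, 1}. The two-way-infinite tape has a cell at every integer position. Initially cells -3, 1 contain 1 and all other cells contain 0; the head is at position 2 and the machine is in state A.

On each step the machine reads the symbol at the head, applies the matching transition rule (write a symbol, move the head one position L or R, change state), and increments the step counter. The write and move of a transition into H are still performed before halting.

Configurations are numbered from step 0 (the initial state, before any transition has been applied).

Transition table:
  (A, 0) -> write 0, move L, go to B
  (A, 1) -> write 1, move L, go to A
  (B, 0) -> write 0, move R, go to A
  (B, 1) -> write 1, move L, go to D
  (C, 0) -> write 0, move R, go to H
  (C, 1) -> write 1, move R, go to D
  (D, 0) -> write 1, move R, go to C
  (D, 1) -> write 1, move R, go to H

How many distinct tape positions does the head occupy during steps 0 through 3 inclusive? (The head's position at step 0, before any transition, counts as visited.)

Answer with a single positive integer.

Answer: 3

Derivation:
Step 1: in state A at pos 2, read 0 -> (A,0)->write 0,move L,goto B. Now: state=B, head=1, tape[-4..3]=01000100 (head:      ^)
Step 2: in state B at pos 1, read 1 -> (B,1)->write 1,move L,goto D. Now: state=D, head=0, tape[-4..3]=01000100 (head:     ^)
Step 3: in state D at pos 0, read 0 -> (D,0)->write 1,move R,goto C. Now: state=C, head=1, tape[-4..3]=01001100 (head:      ^)
Head positions at steps 0..3: starting at 2, distinct positions visited = {0, 1, 2} -> 3 position(s)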